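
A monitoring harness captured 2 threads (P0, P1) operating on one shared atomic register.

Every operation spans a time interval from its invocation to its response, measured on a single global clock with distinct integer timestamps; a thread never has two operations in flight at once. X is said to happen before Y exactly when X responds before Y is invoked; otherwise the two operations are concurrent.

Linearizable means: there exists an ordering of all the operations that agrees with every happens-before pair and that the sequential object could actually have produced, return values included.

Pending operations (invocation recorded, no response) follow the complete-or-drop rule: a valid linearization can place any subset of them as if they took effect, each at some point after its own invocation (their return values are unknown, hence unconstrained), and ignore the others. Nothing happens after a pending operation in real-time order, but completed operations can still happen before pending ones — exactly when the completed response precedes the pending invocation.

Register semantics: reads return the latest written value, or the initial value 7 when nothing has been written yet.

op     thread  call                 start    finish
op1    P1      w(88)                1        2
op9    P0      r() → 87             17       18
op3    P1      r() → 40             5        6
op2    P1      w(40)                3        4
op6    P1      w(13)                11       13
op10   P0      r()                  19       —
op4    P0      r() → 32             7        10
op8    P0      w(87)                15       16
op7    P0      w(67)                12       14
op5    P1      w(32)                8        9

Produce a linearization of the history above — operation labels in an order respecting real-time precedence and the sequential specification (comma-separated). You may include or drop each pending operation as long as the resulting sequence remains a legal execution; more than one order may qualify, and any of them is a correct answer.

op1, op2, op3, op5, op4, op6, op7, op8, op9

step 1: op1 w(88) — value 88
step 2: op2 w(40) — value 40
step 3: op3 r() → 40 — value 40
step 4: op5 w(32) — value 32
step 5: op4 r() → 32 — value 32
step 6: op6 w(13) — value 13
step 7: op7 w(67) — value 67
step 8: op8 w(87) — value 87
step 9: op9 r() → 87 — value 87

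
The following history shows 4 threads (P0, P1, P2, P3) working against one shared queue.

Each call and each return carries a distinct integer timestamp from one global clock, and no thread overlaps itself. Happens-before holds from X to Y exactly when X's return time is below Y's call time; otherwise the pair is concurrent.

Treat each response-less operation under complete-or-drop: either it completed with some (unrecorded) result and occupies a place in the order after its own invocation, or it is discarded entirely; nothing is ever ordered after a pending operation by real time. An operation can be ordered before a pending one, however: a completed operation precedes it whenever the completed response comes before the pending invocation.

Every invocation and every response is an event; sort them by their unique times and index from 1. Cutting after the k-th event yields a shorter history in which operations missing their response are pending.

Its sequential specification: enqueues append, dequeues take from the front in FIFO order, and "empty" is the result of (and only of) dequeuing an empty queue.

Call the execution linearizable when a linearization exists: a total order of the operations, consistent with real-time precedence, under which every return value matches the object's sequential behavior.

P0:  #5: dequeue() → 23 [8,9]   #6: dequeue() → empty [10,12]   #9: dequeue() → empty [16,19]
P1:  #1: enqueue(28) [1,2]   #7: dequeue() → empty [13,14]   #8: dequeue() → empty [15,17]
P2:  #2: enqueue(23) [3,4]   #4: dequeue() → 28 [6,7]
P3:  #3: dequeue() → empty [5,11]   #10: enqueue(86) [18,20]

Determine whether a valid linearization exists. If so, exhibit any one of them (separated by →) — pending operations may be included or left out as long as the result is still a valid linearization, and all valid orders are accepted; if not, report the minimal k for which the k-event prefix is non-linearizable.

linearizable — witness: #1 → #2 → #4 → #5 → #3 → #6 → #7 → #8 → #9 → #10

step 1: #1 enqueue(28) — queue <28>
step 2: #2 enqueue(23) — queue <28,23>
step 3: #4 dequeue() → 28 — queue <23>
step 4: #5 dequeue() → 23 — queue <>
step 5: #3 dequeue() → empty — queue <>
step 6: #6 dequeue() → empty — queue <>
step 7: #7 dequeue() → empty — queue <>
step 8: #8 dequeue() → empty — queue <>
step 9: #9 dequeue() → empty — queue <>
step 10: #10 enqueue(86) — queue <86>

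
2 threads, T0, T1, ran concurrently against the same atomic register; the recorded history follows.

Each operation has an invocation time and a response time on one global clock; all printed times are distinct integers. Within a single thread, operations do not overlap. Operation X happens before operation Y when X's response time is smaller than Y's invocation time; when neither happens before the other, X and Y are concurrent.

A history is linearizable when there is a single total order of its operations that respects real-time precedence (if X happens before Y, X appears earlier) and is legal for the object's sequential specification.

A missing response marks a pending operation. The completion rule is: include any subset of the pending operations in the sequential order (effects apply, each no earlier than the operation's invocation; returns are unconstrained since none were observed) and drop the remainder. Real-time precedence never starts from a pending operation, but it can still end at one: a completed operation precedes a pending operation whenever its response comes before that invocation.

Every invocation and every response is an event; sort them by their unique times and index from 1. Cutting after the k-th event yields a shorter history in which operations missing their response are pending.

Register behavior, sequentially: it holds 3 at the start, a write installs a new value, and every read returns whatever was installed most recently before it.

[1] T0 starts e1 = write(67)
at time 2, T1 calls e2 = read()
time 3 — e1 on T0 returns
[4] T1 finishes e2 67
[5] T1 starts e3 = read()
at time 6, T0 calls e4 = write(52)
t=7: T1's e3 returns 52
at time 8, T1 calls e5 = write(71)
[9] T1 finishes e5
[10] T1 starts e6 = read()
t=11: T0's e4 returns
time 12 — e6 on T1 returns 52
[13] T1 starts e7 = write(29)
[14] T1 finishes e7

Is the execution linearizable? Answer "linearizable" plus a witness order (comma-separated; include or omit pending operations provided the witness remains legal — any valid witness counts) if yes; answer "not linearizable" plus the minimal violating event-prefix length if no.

not linearizable — minimal violating prefix: 12 events

prefix check: 1..11 passes, 1..12 fails once e6's time-12 response joins
real-time-consistent orders of the 6 completed operations: 8 — all fail the atomic register replay
take e1, e2, e3, e4, e5, e6: step 3 already fails, because e3 read() → 52 cannot occur there
take e1, e2, e3, e5, e4, e6: step 3 already fails, because e3 read() → 52 cannot occur there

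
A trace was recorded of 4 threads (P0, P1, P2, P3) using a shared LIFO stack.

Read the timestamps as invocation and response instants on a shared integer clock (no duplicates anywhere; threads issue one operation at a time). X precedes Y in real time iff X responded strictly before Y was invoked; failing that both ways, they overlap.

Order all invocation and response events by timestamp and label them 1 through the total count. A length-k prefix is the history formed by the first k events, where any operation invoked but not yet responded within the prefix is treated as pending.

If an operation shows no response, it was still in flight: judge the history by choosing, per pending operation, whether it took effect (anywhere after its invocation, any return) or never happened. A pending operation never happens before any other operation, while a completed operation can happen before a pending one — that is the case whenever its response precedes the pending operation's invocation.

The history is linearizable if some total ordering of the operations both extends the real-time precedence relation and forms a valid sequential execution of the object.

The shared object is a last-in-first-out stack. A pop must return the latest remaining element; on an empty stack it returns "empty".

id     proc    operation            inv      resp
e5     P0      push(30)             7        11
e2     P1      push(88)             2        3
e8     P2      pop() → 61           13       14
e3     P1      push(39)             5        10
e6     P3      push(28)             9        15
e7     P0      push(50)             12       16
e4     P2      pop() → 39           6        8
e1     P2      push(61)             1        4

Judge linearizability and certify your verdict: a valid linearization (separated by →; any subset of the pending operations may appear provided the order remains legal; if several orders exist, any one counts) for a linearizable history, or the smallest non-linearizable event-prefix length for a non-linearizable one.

through event 13 a valid linearization exists; event 14 (e8 responding at time 14) ends that
12 orders of the 6 completed LIFO stack ops respect real time; none is legal
no escape via the 2 pending operations (e6, e7): every completion choice fails
sample order e1, e2, e3, e4, e5, e8 (pending dropped) stalls at step 6 — e8 pop() → 61 has no legal effect
sample order e1, e2, e3, e5, e4, e8 (pending dropped) stalls at step 5 — e4 pop() → 39 has no legal effect

not linearizable — minimal violating prefix: 14 events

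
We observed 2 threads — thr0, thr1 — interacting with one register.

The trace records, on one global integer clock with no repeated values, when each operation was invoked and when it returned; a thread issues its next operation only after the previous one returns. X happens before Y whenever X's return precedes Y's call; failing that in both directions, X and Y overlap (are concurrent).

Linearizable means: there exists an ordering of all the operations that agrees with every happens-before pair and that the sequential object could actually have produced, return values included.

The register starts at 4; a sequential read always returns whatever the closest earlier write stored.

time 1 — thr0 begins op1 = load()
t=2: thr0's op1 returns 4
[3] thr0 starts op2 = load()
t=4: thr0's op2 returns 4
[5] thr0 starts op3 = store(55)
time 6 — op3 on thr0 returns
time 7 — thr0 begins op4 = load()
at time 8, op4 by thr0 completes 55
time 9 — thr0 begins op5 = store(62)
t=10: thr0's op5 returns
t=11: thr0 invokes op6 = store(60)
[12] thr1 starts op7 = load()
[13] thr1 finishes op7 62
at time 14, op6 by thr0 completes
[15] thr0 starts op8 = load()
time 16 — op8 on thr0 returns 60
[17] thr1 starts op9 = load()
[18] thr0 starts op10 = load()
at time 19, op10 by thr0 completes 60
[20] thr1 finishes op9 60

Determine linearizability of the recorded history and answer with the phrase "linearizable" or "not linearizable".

witness order: op1, op2, op3, op4, op5, op7, op6, op8, op9, op10
step 1: op1 load() → 4 — value 4
step 2: op2 load() → 4 — value 4
step 3: op3 store(55) — value 55
step 4: op4 load() → 55 — value 55
step 5: op5 store(62) — value 62
step 6: op7 load() → 62 — value 62
step 7: op6 store(60) — value 60
step 8: op8 load() → 60 — value 60
step 9: op9 load() → 60 — value 60
step 10: op10 load() → 60 — value 60

linearizable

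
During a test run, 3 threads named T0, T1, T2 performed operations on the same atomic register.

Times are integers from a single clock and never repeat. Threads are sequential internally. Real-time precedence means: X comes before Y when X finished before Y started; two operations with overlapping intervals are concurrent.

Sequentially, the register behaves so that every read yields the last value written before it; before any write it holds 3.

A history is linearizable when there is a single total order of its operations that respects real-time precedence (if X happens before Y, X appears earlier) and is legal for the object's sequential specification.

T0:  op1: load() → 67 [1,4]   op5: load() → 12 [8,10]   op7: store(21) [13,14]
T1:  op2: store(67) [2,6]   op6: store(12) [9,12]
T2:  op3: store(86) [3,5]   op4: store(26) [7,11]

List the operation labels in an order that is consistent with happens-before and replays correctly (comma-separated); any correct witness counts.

op2, op1, op3, op4, op6, op5, op7

step 1: op2 store(67) — value 67
step 2: op1 load() → 67 — value 67
step 3: op3 store(86) — value 86
step 4: op4 store(26) — value 26
step 5: op6 store(12) — value 12
step 6: op5 load() → 12 — value 12
step 7: op7 store(21) — value 21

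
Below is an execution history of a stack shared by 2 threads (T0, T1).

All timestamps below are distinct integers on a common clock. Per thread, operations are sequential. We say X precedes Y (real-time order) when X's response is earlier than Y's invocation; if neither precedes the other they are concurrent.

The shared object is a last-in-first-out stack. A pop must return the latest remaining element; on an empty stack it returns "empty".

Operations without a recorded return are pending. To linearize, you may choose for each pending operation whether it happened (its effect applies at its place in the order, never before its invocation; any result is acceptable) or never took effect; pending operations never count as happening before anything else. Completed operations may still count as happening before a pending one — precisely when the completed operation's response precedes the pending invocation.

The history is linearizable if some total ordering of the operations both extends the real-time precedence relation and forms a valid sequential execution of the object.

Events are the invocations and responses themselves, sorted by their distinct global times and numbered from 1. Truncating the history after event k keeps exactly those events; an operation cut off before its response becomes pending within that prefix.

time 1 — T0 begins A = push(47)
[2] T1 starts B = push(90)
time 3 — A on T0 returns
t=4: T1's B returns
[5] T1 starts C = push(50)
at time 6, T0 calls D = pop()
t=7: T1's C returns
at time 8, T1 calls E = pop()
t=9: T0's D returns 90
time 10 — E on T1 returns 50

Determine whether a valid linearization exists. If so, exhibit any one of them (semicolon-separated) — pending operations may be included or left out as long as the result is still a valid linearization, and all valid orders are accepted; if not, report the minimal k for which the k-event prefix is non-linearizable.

linearizable — witness: A; B; C; E; D

1. A push(47), leaving stack <47>
2. B push(90), leaving stack <47,90>
3. C push(50), leaving stack <47,90,50>
4. E pop() → 50, leaving stack <47,90>
5. D pop() → 90, leaving stack <47>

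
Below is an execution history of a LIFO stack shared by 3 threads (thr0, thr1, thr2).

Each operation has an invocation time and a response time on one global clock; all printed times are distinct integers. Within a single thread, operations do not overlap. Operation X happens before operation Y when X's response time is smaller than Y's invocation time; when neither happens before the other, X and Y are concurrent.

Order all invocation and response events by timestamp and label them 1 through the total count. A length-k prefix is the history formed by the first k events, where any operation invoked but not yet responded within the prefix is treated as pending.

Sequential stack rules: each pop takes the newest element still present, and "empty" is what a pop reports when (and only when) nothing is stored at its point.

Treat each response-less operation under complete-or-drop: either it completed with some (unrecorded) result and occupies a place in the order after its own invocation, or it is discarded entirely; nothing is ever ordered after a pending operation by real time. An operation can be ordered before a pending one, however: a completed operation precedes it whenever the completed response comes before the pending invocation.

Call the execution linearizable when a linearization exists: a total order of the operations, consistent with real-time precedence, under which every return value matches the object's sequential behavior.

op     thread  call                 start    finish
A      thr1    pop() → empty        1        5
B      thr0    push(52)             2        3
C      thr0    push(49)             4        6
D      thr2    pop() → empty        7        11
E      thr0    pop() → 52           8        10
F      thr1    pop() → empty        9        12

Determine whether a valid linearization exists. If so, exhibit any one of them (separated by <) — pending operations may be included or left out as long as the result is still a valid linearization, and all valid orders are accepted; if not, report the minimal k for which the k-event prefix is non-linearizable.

the violation lands at event 12, F's response at time 12: events 1..11 linearize, events 1..12 do not
checked exhaustively: 18 real-time-consistent orders of 6 completed operations, zero legal LIFO stack replays
one such order, A, B, C, D, E, F, breaks at step 4 where D pop() → empty is illegal
one such order, A, B, C, D, F, E, breaks at step 4 where D pop() → empty is illegal

not linearizable — minimal violating prefix: 12 events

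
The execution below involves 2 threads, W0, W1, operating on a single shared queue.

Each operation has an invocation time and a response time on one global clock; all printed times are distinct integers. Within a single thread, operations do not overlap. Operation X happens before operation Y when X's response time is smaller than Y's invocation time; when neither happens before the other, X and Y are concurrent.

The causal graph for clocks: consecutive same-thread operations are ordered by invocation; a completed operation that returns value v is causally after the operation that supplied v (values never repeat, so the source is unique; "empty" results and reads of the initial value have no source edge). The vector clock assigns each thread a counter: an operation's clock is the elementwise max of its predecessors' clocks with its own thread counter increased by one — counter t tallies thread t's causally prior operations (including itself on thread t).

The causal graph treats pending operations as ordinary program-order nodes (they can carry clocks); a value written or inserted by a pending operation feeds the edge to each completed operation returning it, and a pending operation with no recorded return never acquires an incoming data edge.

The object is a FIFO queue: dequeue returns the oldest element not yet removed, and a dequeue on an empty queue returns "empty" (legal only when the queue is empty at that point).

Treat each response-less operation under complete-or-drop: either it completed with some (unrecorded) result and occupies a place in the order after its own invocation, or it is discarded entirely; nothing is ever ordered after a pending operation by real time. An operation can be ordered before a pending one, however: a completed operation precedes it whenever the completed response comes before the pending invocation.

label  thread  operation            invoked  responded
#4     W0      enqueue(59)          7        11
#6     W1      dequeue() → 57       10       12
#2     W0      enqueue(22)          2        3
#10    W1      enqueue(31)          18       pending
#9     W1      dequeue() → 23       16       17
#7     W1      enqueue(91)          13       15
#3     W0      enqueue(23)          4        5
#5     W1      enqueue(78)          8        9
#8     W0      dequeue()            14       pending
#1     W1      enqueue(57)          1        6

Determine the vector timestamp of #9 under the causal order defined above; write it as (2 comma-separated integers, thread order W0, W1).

#1 (invocation 1): nothing precedes it; W1's component alone gives (0, 1)
#2 (invocation 2): nothing precedes it; W0's component alone gives (1, 0)
from VC(#1)=(0, 1), #5 (invoked 8) maxes components and bumps W1 → (0, 2)
from VC(#2)=(1, 0), #3 (invoked 4) maxes components and bumps W0 → (2, 0)
from VC(#1)=(0, 1), VC(#5)=(0, 2), #6 (invoked 10) maxes components and bumps W1 → (0, 3)
from VC(#3)=(2, 0), #4 (invoked 7) maxes components and bumps W0 → (3, 0)
from VC(#6)=(0, 3), #7 (invoked 13) maxes components and bumps W1 → (0, 4)
from VC(#4)=(3, 0), #8 (invoked 14) maxes components and bumps W0 → (4, 0)
from VC(#3)=(2, 0), VC(#7)=(0, 4), #9 (invoked 16) maxes components and bumps W1 → (2, 5)
from VC(#9)=(2, 5), #10 (invoked 18) maxes components and bumps W1 → (2, 6)
target: VC(#9) = (2, 5)

(2, 5)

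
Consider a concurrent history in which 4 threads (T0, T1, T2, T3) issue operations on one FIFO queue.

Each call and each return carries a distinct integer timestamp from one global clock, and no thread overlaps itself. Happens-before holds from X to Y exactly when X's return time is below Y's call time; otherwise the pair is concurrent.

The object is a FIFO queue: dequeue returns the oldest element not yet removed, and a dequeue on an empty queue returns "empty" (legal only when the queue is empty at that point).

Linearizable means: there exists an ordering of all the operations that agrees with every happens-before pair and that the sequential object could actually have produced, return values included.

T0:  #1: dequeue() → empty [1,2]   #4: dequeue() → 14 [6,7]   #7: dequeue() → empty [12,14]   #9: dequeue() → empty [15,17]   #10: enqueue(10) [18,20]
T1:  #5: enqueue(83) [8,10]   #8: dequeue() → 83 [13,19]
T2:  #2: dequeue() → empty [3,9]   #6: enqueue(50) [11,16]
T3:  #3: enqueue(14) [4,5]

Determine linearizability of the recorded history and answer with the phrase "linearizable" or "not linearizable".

linearizable

witness order: #1, #2, #3, #4, #5, #8, #7, #9, #6, #10
after step 1 (#1 dequeue() → empty): queue <>
after step 2 (#2 dequeue() → empty): queue <>
after step 3 (#3 enqueue(14)): queue <14>
after step 4 (#4 dequeue() → 14): queue <>
after step 5 (#5 enqueue(83)): queue <83>
after step 6 (#8 dequeue() → 83): queue <>
after step 7 (#7 dequeue() → empty): queue <>
after step 8 (#9 dequeue() → empty): queue <>
after step 9 (#6 enqueue(50)): queue <50>
after step 10 (#10 enqueue(10)): queue <50,10>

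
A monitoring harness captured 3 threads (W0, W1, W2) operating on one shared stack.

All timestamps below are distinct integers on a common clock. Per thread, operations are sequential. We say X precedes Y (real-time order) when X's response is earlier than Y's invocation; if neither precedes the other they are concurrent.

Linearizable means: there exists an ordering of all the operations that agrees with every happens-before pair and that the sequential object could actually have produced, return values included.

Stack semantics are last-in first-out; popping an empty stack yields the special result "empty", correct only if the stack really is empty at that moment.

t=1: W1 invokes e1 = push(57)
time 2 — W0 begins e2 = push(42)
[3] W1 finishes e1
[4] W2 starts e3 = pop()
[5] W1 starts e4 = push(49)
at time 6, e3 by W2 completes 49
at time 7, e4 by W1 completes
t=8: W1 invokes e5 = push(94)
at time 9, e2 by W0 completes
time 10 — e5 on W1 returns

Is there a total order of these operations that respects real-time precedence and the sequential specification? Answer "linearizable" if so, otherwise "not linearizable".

linearizable

a witness: e1, e2, e4, e3, e5
step 1: e1 push(57) — stack <57>
step 2: e2 push(42) — stack <57,42>
step 3: e4 push(49) — stack <57,42,49>
step 4: e3 pop() → 49 — stack <57,42>
step 5: e5 push(94) — stack <57,42,94>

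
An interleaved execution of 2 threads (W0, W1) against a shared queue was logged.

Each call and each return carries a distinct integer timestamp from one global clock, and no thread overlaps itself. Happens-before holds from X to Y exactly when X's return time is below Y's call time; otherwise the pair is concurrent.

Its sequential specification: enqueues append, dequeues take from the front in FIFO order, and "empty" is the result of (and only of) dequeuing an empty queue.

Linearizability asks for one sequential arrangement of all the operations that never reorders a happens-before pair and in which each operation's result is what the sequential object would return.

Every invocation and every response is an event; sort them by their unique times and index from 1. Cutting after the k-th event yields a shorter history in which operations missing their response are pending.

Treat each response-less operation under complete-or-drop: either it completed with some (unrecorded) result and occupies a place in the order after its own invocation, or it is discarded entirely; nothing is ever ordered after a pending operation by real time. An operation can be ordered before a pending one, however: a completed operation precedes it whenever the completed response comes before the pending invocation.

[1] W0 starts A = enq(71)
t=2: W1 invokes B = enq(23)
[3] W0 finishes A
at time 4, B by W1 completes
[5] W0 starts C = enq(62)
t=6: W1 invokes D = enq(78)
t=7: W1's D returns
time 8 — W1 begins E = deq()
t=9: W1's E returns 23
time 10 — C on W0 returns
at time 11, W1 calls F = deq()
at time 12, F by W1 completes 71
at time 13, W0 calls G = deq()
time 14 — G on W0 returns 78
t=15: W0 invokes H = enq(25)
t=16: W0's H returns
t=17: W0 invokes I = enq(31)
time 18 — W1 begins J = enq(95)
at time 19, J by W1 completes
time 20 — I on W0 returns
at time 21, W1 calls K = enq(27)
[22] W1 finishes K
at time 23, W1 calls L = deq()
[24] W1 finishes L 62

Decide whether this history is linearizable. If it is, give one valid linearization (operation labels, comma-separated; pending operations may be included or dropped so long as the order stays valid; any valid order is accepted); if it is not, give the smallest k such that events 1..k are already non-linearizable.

step 1: B enq(23) — queue <23>
step 2: A enq(71) — queue <23,71>
step 3: D enq(78) — queue <23,71,78>
step 4: C enq(62) — queue <23,71,78,62>
step 5: E deq() → 23 — queue <71,78,62>
step 6: F deq() → 71 — queue <78,62>
step 7: G deq() → 78 — queue <62>
step 8: H enq(25) — queue <62,25>
step 9: I enq(31) — queue <62,25,31>
step 10: J enq(95) — queue <62,25,31,95>
step 11: K enq(27) — queue <62,25,31,95,27>
step 12: L deq() → 62 — queue <25,31,95,27>

linearizable — witness: B, A, D, C, E, F, G, H, I, J, K, L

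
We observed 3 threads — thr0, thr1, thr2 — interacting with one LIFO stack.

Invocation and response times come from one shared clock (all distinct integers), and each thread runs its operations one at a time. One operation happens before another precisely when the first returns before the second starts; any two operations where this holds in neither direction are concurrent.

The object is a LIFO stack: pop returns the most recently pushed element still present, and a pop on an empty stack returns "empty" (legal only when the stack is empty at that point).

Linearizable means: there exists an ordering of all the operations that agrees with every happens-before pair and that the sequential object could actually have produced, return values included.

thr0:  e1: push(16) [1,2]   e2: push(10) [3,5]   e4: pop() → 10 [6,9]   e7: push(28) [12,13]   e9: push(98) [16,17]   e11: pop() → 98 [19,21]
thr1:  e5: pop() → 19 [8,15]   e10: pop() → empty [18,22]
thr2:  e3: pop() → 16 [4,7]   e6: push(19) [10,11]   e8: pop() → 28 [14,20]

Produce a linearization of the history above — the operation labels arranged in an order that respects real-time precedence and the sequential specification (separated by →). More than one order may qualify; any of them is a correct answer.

step 1: e1 push(16) — stack <16>
step 2: e2 push(10) — stack <16,10>
step 3: e4 pop() → 10 — stack <16>
step 4: e3 pop() → 16 — stack <>
step 5: e6 push(19) — stack <19>
step 6: e5 pop() → 19 — stack <>
step 7: e7 push(28) — stack <28>
step 8: e8 pop() → 28 — stack <>
step 9: e9 push(98) — stack <98>
step 10: e11 pop() → 98 — stack <>
step 11: e10 pop() → empty — stack <>

e1 → e2 → e4 → e3 → e6 → e5 → e7 → e8 → e9 → e11 → e10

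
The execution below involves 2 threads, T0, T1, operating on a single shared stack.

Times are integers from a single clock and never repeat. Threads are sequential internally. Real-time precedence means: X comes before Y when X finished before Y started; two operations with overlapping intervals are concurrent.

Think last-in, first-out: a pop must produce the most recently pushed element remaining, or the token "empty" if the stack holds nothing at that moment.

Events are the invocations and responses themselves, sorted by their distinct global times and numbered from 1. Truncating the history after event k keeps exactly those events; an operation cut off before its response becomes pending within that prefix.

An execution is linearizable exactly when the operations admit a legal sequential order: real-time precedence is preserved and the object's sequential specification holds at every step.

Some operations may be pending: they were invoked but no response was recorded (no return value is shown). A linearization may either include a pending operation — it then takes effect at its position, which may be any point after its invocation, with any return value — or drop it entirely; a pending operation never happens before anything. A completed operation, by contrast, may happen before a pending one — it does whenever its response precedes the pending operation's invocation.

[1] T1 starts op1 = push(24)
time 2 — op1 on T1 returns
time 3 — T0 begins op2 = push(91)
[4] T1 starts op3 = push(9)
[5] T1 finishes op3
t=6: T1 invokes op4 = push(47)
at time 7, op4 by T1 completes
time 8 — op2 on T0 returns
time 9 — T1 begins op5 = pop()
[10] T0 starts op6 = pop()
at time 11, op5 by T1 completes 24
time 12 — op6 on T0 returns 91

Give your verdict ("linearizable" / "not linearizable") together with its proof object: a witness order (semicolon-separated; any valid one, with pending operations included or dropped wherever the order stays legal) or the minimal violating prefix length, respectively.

not linearizable — minimal violating prefix: 11 events

cut after 10 events: linearizable; cut after 11 events (op5 responds, time 11): not linearizable
3 orders of the 5 completed stack ops respect real time; none is legal
no escape via the 1 pending operation (op6): every completion choice fails
one such order, op1, op2, op3, op4, op5 (pending dropped), breaks at step 5 where op5 pop() → 24 is illegal
one such order, op1, op3, op2, op4, op5 (pending dropped), breaks at step 5 where op5 pop() → 24 is illegal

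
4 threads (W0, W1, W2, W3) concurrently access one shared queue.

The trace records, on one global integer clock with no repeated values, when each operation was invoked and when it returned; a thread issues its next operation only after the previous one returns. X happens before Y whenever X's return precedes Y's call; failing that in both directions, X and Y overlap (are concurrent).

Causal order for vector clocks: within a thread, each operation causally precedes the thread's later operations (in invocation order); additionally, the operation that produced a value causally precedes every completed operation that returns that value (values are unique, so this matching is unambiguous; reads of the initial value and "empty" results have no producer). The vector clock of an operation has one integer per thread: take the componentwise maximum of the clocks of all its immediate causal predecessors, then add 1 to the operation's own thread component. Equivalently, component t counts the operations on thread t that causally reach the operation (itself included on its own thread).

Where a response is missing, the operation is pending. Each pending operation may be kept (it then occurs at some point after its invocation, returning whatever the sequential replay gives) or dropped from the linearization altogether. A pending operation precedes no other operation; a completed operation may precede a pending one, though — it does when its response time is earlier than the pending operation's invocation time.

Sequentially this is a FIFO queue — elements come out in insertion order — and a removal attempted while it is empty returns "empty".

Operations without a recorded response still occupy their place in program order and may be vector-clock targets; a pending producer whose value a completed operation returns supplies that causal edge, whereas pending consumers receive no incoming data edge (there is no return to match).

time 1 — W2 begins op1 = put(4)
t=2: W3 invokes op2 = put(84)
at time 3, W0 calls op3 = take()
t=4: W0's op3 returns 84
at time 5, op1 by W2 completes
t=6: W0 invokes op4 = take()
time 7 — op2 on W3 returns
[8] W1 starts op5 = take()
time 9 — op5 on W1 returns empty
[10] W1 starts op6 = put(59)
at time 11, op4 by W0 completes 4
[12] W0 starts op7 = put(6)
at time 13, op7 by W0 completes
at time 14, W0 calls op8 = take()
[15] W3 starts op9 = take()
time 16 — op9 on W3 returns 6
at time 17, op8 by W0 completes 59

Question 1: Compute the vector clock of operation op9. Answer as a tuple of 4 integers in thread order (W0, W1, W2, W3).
Answer: (3, 0, 1, 2)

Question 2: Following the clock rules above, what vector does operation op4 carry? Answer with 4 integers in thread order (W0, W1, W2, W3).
Answer: (2, 0, 1, 1)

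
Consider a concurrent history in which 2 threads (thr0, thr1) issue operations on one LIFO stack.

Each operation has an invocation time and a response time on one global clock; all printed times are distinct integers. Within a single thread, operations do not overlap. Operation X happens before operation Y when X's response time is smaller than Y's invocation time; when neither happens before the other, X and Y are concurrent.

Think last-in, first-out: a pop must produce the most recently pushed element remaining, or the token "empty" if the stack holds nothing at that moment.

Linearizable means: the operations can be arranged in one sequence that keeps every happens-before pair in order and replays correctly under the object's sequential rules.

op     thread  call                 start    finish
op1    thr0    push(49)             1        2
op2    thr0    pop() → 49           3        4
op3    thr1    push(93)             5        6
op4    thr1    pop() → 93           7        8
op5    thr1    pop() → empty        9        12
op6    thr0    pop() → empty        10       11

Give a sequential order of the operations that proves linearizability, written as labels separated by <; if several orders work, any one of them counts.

1. op1 push(49), leaving stack <49>
2. op2 pop() → 49, leaving stack <>
3. op3 push(93), leaving stack <93>
4. op4 pop() → 93, leaving stack <>
5. op5 pop() → empty, leaving stack <>
6. op6 pop() → empty, leaving stack <>

op1 < op2 < op3 < op4 < op5 < op6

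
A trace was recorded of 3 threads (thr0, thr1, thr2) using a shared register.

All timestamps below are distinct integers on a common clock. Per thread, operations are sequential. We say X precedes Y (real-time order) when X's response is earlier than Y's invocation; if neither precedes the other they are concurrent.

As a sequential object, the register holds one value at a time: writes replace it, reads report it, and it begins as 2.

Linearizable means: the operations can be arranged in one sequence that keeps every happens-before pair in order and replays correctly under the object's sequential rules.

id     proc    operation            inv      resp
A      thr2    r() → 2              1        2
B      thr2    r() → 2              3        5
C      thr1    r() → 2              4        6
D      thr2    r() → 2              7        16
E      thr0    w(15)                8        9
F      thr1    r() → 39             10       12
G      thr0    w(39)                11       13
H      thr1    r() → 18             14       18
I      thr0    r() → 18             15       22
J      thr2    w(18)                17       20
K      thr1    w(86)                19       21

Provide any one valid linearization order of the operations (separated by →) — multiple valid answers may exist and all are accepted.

1. A r() → 2, leaving value 2
2. B r() → 2, leaving value 2
3. C r() → 2, leaving value 2
4. D r() → 2, leaving value 2
5. E w(15), leaving value 15
6. G w(39), leaving value 39
7. F r() → 39, leaving value 39
8. J w(18), leaving value 18
9. H r() → 18, leaving value 18
10. I r() → 18, leaving value 18
11. K w(86), leaving value 86

A → B → C → D → E → G → F → J → H → I → K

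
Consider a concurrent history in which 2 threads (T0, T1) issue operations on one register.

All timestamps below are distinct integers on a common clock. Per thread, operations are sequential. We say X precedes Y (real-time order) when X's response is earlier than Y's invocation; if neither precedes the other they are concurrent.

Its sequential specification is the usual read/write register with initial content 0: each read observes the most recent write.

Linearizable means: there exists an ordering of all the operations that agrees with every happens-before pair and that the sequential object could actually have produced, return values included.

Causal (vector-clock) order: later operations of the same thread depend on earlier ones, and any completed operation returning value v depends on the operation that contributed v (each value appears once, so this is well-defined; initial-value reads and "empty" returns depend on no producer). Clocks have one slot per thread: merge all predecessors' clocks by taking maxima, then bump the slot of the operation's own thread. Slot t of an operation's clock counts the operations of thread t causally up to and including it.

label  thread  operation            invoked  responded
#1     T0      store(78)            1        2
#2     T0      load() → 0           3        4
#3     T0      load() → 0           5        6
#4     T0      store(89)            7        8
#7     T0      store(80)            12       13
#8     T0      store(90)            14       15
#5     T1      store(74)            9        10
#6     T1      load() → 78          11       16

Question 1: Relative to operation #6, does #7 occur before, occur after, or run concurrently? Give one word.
Answer: concurrent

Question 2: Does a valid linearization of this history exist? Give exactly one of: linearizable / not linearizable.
not linearizable

cut after 3 events: linearizable; cut after 4 events (#2 responds, time 4): not linearizable
exactly one order of the 2 completed ops respects real time; the register replay fails
take #1, #2: step 2 already fails, because #2 load() → 0 cannot occur there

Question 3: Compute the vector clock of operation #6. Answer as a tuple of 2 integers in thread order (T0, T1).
Answer: (1, 2)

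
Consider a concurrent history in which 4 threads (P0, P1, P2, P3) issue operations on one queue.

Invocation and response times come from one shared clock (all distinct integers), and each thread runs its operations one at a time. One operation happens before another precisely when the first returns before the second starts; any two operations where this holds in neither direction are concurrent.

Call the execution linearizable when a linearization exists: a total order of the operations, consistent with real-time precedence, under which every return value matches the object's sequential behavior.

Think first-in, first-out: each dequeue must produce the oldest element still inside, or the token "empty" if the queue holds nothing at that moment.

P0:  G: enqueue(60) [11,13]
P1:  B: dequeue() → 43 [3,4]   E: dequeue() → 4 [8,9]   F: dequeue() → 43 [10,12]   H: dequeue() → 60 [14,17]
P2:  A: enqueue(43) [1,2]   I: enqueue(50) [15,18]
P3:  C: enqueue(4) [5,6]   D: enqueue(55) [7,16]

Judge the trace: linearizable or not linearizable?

events 1..11 are fine; event 12 — the response of F at time 12 — makes the prefix non-linearizable
exactly one order of the 5 completed ops respects real time; the queue replay fails
every completion of the 2 pending operations (D, G) was checked; none linearizes
take A, B, C, E, F (pending dropped): step 5 already fails, because F dequeue() → 43 cannot occur there

not linearizable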